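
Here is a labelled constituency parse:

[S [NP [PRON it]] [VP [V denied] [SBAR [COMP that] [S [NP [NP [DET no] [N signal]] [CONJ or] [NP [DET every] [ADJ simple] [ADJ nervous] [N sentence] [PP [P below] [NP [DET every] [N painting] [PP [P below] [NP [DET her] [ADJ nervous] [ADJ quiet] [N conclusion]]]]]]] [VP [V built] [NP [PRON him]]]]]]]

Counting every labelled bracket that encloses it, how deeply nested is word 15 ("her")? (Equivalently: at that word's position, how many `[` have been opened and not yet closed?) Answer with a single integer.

11

The word sits inside DET, which is inside NP, inside PP, inside NP, inside PP, inside NP, inside NP, inside S, inside SBAR, inside VP, inside S — 11 brackets in all.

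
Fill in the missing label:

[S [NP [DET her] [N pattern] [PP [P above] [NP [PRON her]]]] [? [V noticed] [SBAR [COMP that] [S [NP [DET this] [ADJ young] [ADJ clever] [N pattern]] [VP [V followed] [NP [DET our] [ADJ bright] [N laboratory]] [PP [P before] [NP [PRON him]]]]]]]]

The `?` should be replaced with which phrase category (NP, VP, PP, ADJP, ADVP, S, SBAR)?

VP

The `?` node immediately contains: V 'noticed', SBAR. That is the internal structure of a verb phrase, so the label is VP.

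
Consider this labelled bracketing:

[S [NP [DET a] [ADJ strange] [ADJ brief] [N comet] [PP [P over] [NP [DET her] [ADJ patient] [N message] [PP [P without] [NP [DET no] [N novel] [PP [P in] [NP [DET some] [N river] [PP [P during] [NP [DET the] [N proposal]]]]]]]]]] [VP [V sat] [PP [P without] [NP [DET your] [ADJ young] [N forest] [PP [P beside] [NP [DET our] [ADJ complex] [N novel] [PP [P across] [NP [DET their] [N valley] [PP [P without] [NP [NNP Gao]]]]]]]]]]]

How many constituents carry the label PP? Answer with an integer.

Scanning left to right, an opening `[PP` appears at word positions 5, 9, 12, 15, 19, 23, 27, 30 — 8 in total.

8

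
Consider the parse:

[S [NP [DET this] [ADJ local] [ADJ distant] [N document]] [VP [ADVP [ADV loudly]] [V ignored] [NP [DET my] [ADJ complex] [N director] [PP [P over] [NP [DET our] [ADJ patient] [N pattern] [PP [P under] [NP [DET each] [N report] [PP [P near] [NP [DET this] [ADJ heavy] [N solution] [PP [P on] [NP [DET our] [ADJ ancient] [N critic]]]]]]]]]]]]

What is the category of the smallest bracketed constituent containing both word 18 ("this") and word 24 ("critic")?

NP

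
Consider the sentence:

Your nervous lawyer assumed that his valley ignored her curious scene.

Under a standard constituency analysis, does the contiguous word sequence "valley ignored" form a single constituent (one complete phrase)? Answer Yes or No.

The sequence begins inside the noun phrase "his valley" and ends inside the verb phrase "ignored her curious scene"; it crosses a phrase boundary, so no single node in the tree spans exactly those words.

No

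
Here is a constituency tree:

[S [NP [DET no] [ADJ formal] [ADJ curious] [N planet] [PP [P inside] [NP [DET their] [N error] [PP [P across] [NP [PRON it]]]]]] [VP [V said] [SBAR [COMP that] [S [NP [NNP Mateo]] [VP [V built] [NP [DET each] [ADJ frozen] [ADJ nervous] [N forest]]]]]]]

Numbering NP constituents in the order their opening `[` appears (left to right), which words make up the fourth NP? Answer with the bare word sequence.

Mateo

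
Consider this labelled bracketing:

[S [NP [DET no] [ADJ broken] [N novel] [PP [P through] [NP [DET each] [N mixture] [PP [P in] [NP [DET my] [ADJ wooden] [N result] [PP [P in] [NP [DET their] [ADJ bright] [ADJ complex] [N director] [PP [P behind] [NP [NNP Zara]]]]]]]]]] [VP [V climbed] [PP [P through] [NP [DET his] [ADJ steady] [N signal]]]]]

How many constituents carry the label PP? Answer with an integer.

The PP constituents are: [PP through each mixture in my wooden result in their bright complex director behind Zara]; [PP in my wooden result in their bright complex director behind Zara]; [PP in their bright complex director behind Zara]; [PP behind Zara]; [PP through his steady signal]. Total: 5.

5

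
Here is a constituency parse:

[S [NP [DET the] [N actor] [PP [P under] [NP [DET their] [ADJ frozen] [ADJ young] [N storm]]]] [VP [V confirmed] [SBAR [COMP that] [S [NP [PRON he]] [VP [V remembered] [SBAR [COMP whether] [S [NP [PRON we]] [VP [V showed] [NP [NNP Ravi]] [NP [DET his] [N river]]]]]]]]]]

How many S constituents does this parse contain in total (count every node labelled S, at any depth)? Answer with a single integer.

3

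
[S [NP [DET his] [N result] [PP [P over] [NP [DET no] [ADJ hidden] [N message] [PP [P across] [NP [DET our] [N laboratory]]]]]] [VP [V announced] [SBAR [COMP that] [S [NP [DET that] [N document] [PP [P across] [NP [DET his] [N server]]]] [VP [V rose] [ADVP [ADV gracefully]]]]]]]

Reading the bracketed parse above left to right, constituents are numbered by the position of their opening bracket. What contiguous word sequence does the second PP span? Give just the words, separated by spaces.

The PP opening brackets appear, in order, over: "over no hidden message across our laboratory"; "across our laboratory"; "across his server". The second one spans "across our laboratory".

across our laboratory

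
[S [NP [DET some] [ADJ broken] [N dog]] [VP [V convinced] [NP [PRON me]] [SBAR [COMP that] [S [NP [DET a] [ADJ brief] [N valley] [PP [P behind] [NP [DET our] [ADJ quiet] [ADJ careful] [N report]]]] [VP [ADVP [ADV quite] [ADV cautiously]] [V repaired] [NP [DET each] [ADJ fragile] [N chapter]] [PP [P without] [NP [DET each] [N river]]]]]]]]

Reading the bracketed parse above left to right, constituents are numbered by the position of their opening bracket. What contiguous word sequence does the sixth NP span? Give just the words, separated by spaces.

each river

Opening `[NP` markers occur at word positions 1, 5, 7, 11, 18, 22; the sixth of these opens the constituent [NP each river].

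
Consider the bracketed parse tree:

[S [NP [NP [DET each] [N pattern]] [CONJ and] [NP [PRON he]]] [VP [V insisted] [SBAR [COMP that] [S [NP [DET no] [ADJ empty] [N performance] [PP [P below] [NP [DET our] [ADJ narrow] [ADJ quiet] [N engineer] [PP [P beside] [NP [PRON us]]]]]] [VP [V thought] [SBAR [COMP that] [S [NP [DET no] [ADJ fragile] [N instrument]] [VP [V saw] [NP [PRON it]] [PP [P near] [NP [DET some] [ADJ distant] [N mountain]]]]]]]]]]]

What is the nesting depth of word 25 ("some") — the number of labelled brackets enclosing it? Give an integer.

11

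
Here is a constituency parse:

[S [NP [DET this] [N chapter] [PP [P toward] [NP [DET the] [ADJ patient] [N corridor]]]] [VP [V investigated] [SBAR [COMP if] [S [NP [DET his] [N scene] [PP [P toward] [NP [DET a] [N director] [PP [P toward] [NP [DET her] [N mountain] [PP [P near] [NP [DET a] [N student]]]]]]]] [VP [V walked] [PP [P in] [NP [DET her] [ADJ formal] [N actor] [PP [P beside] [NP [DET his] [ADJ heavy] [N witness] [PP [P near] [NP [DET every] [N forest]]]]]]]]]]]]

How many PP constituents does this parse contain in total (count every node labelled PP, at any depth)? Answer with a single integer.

7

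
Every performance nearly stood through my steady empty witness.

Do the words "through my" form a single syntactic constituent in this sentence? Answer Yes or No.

No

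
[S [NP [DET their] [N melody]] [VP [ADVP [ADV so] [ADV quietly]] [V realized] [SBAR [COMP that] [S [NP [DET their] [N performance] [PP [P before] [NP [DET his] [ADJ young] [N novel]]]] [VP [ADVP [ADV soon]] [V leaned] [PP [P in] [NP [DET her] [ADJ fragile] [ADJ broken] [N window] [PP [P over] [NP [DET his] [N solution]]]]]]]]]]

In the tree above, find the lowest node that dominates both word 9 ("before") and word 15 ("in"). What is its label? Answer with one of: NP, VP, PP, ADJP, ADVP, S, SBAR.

S

Word 9 lies under S → VP → SBAR → S → NP → PP → P; word 15 lies under S → VP → SBAR → S → VP → PP → P. The lowest shared node is the S.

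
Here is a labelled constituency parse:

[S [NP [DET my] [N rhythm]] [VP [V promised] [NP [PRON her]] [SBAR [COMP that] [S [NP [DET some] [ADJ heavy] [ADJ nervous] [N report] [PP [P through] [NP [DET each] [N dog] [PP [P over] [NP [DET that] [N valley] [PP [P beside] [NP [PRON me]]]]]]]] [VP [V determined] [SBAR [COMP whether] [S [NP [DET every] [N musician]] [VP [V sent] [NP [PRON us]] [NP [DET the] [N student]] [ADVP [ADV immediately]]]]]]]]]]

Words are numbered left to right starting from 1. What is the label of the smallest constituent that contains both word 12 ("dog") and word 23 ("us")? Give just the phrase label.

Word 12 lies under S → VP → SBAR → S → NP → PP → NP → N; word 23 lies under S → VP → SBAR → S → VP → SBAR → S → VP → NP → PRON. The lowest shared node is the S.

S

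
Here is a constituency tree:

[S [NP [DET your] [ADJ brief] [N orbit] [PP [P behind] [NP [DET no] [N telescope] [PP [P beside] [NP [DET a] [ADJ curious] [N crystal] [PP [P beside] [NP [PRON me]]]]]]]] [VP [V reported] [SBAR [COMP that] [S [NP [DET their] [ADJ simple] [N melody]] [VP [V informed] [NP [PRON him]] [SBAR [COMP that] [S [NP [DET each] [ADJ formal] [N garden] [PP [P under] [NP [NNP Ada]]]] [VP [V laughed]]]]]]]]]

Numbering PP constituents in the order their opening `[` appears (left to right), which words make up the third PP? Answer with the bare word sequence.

beside me

In left-to-right order the PP constituents are "behind no telescope beside a curious crystal beside me"; "beside a curious crystal beside me"; "beside me"; "under Ada". Number 3 is "beside me".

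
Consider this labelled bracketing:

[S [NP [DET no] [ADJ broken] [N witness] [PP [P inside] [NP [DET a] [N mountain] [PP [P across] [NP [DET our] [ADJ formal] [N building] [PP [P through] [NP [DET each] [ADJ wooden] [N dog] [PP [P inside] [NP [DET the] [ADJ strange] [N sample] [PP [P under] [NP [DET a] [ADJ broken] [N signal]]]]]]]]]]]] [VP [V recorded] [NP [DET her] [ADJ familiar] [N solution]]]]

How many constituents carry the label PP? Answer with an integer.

Listing each PP by its span: [PP inside a mountain across our formal building through each wooden dog inside the strange sample under a broken signal]; [PP across our formal building through each wooden dog inside the strange sample under a broken signal]; [PP through each wooden dog inside the strange sample under a broken signal]; [PP inside the strange sample under a broken signal]; [PP under a broken signal] — that makes 5.

5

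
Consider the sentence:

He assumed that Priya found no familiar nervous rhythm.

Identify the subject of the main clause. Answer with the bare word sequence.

he

In the main clause the verb is "assumed"; the NP preceding it, "he", is the subject.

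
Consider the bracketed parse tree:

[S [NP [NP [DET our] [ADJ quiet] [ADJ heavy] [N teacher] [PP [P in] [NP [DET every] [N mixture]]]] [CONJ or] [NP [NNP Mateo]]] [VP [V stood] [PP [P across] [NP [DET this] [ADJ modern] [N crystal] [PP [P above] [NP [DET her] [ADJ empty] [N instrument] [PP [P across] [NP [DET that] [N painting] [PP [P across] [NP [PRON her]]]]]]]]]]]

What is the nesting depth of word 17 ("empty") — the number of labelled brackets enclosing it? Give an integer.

7

Counting open brackets not yet closed at "empty": [S [VP [PP [NP [PP [NP [ADJ = 7.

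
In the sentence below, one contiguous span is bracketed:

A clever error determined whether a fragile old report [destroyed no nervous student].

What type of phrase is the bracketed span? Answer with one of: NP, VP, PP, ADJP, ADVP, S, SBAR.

VP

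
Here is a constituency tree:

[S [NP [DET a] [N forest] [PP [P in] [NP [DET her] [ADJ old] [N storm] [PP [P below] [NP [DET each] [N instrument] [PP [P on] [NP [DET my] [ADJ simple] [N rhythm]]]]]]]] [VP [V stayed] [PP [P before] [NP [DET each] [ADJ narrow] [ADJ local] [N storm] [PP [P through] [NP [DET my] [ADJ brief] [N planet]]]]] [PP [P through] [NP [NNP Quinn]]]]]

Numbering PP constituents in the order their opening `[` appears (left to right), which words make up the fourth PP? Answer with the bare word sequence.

The PP opening brackets appear, in order, over: "in her old storm below each instrument on my simple rhythm"; "below each instrument on my simple rhythm"; "on my simple rhythm"; "before each narrow local storm through my brief planet"; "through my brief planet"; "through Quinn". The fourth one spans "before each narrow local storm through my brief planet".

before each narrow local storm through my brief planet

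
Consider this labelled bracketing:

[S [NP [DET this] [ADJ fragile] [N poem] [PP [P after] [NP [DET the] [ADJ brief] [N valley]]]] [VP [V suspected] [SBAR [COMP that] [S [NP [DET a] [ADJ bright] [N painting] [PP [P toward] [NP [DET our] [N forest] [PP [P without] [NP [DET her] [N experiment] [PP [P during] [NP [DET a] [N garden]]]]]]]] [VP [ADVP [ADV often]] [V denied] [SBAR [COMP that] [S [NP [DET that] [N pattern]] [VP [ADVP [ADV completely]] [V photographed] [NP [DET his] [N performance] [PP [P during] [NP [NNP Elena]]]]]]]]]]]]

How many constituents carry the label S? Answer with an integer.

3

The S constituents are: [S this fragile poem after the brief valley suspected that a bright painting toward our forest without her experiment during a garden often denied that that pattern completely photographed his performance during Elena]; [S a bright painting toward our forest without her experiment during a garden often denied that that pattern completely photographed his performance during Elena]; [S that pattern completely photographed his performance during Elena]. Total: 3.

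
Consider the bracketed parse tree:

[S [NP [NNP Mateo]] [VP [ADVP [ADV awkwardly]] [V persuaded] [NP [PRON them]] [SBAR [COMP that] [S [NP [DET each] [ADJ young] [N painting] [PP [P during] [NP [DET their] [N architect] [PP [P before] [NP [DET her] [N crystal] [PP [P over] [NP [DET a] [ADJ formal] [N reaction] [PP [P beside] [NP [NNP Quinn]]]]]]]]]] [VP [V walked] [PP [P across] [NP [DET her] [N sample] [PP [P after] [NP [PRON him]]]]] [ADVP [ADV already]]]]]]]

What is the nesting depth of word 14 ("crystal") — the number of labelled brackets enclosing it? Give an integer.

10

Path from the root down to the word: S → VP → SBAR → S → NP → PP → NP → PP → NP → N. That is 10 enclosing brackets.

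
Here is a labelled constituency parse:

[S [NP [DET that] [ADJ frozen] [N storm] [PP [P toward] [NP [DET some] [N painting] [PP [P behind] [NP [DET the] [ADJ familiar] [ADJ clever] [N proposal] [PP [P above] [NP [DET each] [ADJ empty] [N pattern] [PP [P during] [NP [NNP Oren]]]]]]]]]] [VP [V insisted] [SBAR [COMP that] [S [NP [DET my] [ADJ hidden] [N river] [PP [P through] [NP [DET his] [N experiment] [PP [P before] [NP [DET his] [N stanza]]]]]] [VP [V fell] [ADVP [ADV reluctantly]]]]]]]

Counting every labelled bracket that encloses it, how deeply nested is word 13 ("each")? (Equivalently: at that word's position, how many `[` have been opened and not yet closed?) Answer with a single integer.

9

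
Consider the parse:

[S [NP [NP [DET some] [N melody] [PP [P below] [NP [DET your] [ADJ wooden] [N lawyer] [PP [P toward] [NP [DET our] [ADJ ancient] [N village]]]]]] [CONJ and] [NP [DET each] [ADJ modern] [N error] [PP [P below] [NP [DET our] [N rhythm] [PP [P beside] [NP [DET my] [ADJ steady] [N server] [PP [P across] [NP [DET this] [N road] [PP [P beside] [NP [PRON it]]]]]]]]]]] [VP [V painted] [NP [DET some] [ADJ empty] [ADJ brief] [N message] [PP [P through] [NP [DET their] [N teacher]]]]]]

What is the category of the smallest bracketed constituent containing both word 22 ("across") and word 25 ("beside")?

PP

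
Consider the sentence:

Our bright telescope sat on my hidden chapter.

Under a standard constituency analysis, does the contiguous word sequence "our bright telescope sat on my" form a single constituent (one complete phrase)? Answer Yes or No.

The sequence begins inside the noun phrase "our bright telescope" and ends inside the verb phrase "sat on my hidden chapter"; it crosses a phrase boundary, so no single node in the tree spans exactly those words.

No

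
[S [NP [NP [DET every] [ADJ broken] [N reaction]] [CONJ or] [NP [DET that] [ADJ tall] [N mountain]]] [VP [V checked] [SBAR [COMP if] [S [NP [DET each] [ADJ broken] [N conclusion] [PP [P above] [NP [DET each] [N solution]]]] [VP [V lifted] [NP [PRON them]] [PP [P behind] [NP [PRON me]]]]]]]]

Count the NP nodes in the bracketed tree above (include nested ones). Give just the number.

Listing each NP by its span: [NP every broken reaction or that tall mountain]; [NP every broken reaction]; [NP that tall mountain]; [NP each broken conclusion above each solution]; [NP each solution]; [NP them] … — that makes 7.

7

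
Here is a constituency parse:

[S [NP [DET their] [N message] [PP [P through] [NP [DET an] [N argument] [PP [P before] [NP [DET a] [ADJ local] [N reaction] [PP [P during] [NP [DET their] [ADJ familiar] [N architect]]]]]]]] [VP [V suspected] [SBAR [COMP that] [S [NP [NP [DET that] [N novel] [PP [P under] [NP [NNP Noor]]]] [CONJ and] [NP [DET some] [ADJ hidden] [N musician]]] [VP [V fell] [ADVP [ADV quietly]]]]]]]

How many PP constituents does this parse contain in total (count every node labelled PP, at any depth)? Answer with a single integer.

4

Listing each PP by its span: [PP through an argument before a local reaction during their familiar architect]; [PP before a local reaction during their familiar architect]; [PP during their familiar architect]; [PP under Noor] — that makes 4.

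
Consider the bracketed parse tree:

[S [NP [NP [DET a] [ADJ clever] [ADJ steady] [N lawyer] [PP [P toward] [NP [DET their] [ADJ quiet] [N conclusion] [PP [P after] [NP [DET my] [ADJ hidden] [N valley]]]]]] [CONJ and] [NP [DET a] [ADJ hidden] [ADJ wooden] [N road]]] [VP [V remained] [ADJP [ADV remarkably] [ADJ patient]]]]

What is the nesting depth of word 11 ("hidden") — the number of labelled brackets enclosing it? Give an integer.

The word sits inside ADJ, which is inside NP, inside PP, inside NP, inside PP, inside NP, inside NP, inside S — 8 brackets in all.

8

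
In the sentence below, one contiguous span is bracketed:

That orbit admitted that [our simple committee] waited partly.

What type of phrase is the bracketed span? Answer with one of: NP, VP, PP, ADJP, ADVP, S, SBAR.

NP

"committee" is the head of the bracketed span, so the span is a noun phrase: NP.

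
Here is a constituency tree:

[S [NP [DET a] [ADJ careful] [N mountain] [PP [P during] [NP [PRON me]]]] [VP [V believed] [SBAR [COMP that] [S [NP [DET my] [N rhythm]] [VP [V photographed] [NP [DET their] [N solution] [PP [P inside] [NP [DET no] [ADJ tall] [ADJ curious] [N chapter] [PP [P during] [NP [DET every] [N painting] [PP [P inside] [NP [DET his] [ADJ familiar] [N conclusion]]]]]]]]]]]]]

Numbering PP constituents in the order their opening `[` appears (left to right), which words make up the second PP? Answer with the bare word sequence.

inside no tall curious chapter during every painting inside his familiar conclusion

The PP opening brackets appear, in order, over: "during me"; "inside no tall curious chapter during every painting inside his familiar conclusion"; "during every painting inside his familiar conclusion"; "inside his familiar conclusion". The second one spans "inside no tall curious chapter during every painting inside his familiar conclusion".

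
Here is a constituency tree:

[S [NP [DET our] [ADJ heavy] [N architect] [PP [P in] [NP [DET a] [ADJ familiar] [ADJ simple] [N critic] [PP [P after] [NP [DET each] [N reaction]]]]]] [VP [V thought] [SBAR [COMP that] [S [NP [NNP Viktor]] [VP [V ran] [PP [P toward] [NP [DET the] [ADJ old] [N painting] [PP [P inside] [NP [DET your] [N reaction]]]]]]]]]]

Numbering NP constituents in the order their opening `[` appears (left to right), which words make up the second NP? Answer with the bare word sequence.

a familiar simple critic after each reaction

In left-to-right order the NP constituents are "our heavy architect in a familiar simple critic after each reaction"; "a familiar simple critic after each reaction"; "each reaction"; "Viktor"; "the old painting inside your reaction"; "your reaction". Number 2 is "a familiar simple critic after each reaction".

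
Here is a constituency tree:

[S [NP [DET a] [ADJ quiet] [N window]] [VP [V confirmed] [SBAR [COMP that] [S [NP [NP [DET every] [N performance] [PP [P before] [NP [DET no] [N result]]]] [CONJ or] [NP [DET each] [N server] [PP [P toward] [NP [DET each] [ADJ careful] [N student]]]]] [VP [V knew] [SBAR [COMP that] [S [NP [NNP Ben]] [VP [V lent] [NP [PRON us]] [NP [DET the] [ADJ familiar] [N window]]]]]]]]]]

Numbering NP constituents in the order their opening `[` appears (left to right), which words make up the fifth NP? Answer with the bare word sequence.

each server toward each careful student

Opening `[NP` markers occur at word positions 1, 6, 6, 9, 12, 15, 20, 22, 23; the fifth of these opens the constituent [NP each server toward each careful student].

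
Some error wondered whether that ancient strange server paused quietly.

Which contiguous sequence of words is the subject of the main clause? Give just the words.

The subject of the main clause is the NP immediately before the verb "wondered": "some error".

some error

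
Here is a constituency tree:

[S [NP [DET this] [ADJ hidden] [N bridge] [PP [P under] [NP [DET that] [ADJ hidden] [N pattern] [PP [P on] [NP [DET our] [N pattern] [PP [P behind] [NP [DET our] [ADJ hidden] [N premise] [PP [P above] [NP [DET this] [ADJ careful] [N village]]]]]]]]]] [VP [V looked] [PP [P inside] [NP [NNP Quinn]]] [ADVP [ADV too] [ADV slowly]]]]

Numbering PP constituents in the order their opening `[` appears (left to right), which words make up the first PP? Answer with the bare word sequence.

under that hidden pattern on our pattern behind our hidden premise above this careful village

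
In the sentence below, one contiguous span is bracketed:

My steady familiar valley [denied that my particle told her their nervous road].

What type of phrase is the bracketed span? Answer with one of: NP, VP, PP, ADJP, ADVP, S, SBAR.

The bracketed span "denied that my particle told her their nervous road" is headed by "denied", making it a verb phrase (VP).

VP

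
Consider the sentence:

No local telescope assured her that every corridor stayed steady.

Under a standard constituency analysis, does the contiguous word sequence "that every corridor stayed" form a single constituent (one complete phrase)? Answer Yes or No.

"that" belongs to the complementizer "that" while "stayed" belongs to the clause "every corridor stayed steady"; a span that runs across that boundary is not a single phrase.

No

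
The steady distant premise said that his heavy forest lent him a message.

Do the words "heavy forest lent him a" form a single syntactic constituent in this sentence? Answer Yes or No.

No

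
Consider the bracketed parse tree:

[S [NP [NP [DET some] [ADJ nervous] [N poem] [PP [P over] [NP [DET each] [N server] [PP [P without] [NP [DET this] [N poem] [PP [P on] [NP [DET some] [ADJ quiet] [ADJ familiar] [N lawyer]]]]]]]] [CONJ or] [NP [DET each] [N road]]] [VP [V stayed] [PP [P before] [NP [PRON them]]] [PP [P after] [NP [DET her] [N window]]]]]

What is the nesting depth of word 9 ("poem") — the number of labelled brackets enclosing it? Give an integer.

8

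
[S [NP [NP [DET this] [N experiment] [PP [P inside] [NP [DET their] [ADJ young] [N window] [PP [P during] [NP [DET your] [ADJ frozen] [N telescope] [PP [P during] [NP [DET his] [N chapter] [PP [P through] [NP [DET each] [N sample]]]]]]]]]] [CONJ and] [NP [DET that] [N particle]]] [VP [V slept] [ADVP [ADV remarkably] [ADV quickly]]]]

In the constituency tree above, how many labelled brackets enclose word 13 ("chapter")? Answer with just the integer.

10

Counting open brackets not yet closed at "chapter": [S [NP [NP [PP [NP [PP [NP [PP [NP [N = 10.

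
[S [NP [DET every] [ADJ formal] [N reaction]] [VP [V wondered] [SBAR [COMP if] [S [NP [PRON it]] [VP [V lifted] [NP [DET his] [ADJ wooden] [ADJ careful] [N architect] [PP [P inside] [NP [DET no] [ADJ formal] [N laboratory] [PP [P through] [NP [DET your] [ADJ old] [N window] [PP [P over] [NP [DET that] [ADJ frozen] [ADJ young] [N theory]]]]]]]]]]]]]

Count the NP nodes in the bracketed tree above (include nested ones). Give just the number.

6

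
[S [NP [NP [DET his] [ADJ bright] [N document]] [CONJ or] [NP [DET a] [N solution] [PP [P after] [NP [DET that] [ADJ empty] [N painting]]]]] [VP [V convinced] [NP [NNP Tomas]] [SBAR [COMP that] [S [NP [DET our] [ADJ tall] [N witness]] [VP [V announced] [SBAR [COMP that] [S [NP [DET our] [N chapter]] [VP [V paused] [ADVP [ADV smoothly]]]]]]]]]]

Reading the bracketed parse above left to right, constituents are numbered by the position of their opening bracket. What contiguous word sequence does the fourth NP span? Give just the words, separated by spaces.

that empty painting

The NP opening brackets appear, in order, over: "his bright document or a solution after that empty painting"; "his bright document"; "a solution after that empty painting"; "that empty painting"; "Tomas"; "our tall witness"; "our chapter". The fourth one spans "that empty painting".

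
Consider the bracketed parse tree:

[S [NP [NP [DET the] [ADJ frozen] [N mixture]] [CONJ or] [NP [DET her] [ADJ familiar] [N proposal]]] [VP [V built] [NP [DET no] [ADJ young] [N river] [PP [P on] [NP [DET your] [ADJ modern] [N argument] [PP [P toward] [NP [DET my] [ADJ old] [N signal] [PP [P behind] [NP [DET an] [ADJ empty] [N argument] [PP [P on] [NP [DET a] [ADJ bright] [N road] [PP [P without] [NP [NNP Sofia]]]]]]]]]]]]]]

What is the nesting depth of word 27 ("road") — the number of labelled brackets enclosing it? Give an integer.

The word sits inside N, which is inside NP, inside PP, inside NP, inside PP, inside NP, inside PP, inside NP, inside PP, inside NP, inside VP, inside S — 12 brackets in all.

12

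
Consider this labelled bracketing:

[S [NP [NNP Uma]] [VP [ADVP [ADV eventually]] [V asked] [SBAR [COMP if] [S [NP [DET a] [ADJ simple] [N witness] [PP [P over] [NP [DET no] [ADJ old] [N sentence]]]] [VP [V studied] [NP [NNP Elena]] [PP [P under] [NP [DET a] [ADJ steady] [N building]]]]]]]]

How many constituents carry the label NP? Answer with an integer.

5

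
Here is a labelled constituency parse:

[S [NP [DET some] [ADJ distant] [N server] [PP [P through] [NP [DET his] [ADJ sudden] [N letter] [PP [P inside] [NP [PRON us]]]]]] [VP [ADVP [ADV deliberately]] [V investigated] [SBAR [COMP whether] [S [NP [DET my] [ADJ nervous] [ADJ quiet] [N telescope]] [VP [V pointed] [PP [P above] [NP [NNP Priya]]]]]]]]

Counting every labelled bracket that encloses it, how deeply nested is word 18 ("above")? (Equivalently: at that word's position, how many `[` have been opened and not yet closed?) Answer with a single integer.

Path from the root down to the word: S → VP → SBAR → S → VP → PP → P. That is 7 enclosing brackets.

7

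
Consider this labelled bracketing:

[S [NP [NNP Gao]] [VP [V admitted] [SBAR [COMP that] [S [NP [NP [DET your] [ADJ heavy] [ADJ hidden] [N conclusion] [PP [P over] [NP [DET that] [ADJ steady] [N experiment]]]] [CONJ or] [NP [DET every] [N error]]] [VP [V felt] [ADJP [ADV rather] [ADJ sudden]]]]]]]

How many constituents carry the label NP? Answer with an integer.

5

Listing each NP by its span: [NP Gao]; [NP your heavy hidden conclusion over that steady experiment or every error]; [NP your heavy hidden conclusion over that steady experiment]; [NP that steady experiment]; [NP every error] — that makes 5.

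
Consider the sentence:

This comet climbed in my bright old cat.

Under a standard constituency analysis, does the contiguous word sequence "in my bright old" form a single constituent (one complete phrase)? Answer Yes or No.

No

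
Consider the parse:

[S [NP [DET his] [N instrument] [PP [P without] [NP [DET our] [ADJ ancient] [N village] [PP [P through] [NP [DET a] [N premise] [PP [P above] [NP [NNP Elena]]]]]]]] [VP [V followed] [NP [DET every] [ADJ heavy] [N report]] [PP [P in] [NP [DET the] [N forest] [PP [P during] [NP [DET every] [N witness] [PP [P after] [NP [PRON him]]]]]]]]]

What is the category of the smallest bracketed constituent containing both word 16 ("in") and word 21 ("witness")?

PP

The smallest bracket enclosing both words is [PP in the forest during every witness after him], so the label is PP.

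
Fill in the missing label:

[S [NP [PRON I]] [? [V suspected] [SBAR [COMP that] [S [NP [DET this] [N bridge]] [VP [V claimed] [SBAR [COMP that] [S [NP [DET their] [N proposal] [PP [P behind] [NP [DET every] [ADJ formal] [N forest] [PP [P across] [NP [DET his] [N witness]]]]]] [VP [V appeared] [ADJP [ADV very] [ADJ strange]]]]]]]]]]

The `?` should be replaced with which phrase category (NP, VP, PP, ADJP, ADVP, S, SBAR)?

VP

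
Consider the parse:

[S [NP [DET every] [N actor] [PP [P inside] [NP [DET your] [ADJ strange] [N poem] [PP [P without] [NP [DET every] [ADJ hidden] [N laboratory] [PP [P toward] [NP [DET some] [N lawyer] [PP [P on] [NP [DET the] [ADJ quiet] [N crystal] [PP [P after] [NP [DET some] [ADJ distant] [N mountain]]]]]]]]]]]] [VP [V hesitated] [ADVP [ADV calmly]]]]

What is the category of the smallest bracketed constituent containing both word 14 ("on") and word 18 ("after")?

The smallest bracket enclosing both words is [PP on the quiet crystal after some distant mountain], so the label is PP.

PP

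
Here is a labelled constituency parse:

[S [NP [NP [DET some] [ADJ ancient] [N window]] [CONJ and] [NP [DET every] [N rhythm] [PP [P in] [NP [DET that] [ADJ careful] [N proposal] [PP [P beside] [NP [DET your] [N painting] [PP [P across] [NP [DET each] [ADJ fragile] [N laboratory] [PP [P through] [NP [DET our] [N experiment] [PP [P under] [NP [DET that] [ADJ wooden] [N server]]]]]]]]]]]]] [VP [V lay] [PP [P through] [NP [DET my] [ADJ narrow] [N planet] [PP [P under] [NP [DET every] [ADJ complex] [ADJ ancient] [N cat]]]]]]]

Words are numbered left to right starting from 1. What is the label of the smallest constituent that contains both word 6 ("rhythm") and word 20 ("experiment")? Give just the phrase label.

NP

Both words fall inside [NP every rhythm in that careful proposal beside your painting across each fragile laboratory through our experiment under that wooden server] (words 5–24), and no smaller constituent contains them both. Label: NP.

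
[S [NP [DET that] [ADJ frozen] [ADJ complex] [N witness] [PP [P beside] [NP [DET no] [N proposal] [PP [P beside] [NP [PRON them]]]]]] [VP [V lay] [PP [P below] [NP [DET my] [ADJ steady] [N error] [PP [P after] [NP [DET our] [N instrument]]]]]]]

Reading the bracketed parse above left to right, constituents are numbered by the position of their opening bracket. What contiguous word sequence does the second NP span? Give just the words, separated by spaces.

In left-to-right order the NP constituents are "that frozen complex witness beside no proposal beside them"; "no proposal beside them"; "them"; "my steady error after our instrument"; "our instrument". Number 2 is "no proposal beside them".

no proposal beside them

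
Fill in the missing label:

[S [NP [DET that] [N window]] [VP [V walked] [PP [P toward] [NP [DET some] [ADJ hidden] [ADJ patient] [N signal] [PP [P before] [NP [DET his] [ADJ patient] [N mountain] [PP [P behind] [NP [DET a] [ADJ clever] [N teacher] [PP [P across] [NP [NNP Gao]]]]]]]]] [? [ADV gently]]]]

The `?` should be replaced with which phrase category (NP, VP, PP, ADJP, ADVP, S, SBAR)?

ADVP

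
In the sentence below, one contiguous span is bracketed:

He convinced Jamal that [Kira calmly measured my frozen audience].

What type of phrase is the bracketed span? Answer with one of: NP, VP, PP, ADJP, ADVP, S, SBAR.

S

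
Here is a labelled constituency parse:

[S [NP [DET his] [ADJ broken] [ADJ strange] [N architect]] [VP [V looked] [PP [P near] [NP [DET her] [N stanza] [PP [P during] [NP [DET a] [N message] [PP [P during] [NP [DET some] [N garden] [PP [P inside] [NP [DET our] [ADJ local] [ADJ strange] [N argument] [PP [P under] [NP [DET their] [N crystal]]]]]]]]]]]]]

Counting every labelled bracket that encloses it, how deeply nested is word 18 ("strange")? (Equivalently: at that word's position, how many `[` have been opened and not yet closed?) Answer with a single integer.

11

The word sits inside ADJ, which is inside NP, inside PP, inside NP, inside PP, inside NP, inside PP, inside NP, inside PP, inside VP, inside S — 11 brackets in all.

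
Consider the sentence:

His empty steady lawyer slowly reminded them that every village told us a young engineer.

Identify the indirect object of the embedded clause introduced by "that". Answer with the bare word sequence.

The verb of the embedded clause introduced by "that" is "told"; its indirect object is the NP "us".

us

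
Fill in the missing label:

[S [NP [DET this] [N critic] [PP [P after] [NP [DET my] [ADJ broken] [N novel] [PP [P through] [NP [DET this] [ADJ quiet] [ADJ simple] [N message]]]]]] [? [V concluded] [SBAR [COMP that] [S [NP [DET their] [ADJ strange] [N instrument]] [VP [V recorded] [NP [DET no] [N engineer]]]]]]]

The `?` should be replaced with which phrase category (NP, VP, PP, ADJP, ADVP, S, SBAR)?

The `?` node immediately contains: V 'concluded', SBAR. That is the internal structure of a verb phrase, so the label is VP.

VP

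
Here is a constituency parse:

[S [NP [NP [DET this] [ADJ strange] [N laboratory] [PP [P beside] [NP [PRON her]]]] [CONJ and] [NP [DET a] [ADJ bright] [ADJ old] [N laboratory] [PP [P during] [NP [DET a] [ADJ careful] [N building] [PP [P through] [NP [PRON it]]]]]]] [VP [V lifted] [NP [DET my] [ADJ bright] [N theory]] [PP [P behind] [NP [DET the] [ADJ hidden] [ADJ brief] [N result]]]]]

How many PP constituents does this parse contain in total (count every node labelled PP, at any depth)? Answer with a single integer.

4

Scanning left to right, an opening `[PP` appears at word positions 4, 11, 15, 21 — 4 in total.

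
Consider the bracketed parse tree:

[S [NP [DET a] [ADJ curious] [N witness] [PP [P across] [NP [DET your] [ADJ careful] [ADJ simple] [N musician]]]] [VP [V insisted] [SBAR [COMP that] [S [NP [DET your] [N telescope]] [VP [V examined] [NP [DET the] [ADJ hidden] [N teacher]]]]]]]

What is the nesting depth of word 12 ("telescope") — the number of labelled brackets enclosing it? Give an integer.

6

Path from the root down to the word: S → VP → SBAR → S → NP → N. That is 6 enclosing brackets.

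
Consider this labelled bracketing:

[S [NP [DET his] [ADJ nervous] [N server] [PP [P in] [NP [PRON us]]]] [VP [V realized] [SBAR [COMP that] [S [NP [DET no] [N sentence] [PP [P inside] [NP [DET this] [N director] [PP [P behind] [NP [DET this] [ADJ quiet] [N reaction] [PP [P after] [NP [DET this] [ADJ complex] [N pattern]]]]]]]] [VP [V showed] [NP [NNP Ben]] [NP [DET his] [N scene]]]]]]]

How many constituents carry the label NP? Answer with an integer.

Scanning left to right, an opening `[NP` appears at word positions 1, 5, 8, 11, 14, 18, 22, 23 — 8 in total.

8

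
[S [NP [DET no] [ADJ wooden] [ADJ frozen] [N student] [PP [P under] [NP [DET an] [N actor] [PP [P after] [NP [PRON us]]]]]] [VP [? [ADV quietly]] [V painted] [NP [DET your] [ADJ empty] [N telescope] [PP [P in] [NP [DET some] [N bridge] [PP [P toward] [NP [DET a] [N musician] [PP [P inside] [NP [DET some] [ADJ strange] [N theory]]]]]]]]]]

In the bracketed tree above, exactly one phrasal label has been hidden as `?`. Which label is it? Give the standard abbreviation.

Looking at what the `?` directly dominates — ADV 'quietly' — this is an adverb phrase (ADVP).

ADVP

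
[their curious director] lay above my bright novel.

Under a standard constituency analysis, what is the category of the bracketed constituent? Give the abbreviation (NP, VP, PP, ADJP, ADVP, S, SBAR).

NP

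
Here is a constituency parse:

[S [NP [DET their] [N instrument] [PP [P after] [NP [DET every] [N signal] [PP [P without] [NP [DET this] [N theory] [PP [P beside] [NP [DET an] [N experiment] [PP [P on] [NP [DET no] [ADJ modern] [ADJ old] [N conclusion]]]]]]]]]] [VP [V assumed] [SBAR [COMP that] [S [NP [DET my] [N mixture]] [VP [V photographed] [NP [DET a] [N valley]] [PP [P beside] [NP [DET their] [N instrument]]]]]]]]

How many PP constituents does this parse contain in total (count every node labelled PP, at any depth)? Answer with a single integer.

5

Listing each PP by its span: [PP after every signal without this theory beside an experiment on no modern old conclusion]; [PP without this theory beside an experiment on no modern old conclusion]; [PP beside an experiment on no modern old conclusion]; [PP on no modern old conclusion]; [PP beside their instrument] — that makes 5.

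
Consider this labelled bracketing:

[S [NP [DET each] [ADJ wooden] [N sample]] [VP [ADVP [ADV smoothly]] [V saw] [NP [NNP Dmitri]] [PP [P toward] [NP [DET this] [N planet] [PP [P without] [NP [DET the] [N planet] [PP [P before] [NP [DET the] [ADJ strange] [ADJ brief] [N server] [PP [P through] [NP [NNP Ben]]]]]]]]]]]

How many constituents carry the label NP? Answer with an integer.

6

Listing each NP by its span: [NP each wooden sample]; [NP Dmitri]; [NP this planet without the planet before the strange brief server through Ben]; [NP the planet before the strange brief server through Ben]; [NP the strange brief server through Ben]; [NP Ben] — that makes 6.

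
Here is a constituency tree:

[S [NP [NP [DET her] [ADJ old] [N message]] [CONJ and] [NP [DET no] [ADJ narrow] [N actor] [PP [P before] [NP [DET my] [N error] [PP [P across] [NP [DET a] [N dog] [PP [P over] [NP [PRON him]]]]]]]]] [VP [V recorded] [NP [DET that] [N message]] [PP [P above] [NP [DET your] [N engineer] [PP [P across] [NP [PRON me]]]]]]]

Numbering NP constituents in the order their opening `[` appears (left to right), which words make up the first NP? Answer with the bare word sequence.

her old message and no narrow actor before my error across a dog over him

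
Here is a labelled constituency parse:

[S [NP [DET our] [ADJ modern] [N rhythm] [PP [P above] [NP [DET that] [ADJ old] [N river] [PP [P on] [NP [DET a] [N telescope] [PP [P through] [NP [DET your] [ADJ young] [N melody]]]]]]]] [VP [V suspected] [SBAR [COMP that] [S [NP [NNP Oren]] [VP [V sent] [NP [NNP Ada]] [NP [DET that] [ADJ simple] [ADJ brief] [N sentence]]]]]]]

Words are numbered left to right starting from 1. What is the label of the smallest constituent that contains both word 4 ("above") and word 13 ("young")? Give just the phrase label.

PP

Both words fall inside [PP above that old river on a telescope through your young melody] (words 4–14), and no smaller constituent contains them both. Label: PP.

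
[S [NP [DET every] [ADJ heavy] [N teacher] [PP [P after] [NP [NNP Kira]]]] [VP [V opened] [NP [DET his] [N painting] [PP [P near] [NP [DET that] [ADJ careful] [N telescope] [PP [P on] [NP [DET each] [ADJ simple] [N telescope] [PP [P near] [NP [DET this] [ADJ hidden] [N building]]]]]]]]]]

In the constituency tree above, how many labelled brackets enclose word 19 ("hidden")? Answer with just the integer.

The word sits inside ADJ, which is inside NP, inside PP, inside NP, inside PP, inside NP, inside PP, inside NP, inside VP, inside S — 10 brackets in all.

10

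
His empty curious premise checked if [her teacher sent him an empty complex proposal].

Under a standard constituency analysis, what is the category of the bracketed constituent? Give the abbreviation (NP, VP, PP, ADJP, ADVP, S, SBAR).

S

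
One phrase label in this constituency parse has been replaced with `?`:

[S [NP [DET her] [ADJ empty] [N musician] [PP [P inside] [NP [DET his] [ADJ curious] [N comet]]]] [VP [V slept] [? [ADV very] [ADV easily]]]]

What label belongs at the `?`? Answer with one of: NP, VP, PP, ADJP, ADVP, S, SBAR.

Looking at what the `?` directly dominates — ADV 'very', ADV 'easily' — this is an adverb phrase (ADVP).

ADVP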